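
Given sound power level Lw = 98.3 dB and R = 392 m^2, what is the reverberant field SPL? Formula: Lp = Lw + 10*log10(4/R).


4/R = 4/392 = 0.0102041
Lp = 98.3 + 10*log10(0.0102041) = 78.388 dB


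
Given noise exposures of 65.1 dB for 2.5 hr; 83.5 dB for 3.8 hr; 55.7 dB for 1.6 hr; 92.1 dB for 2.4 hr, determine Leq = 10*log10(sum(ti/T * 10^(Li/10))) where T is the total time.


T_total = 2.5 + 3.8 + 1.6 + 2.4 = 10.3 hr
(2.5/10.3) * 10^(65.1/10) = 785421
(3.8/10.3) * 10^(83.5/10) = 8.25936e+07
(1.6/10.3) * 10^(55.7/10) = 57714.2
(2.4/10.3) * 10^(92.1/10) = 3.77897e+08
Sum = 785421 + 8.25936e+07 + 57714.2 + 3.77897e+08 = 4.61334e+08
Leq = 10*log10(4.61334e+08) = 86.64 dB


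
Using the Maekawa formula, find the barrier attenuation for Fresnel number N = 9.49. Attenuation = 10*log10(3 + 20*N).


3 + 20*N = 3 + 20*9.49 = 192.8
Att = 10*log10(192.8) = 22.851 dB


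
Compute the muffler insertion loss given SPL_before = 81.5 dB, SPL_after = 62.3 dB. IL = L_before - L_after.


Insertion loss = SPL without muffler - SPL with muffler
IL = 81.5 - 62.3 = 19.2 dB


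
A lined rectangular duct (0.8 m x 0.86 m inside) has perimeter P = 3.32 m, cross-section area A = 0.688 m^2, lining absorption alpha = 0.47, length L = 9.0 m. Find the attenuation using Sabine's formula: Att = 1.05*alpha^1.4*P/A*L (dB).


alpha^1.4 = 0.47^1.4 = 0.347486
Attenuation rate = 1.05 * alpha^1.4 * P / A
= 1.05 * 0.347486 * 3.32 / 0.688 = 1.76066 dB/m
Total Att = 1.76066 * 9.0 = 15.846 dB


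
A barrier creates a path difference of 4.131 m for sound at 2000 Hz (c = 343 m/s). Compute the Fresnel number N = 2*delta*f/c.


N = 2*delta*f/c = 2*delta/lambda, where lambda = c/f
lambda = 343 / 2000 = 0.1715 m
N = 2 * 4.131 / 0.1715 = 48.175


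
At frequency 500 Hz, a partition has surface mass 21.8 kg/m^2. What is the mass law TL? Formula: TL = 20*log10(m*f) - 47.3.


m * f = 21.8 * 500 = 10900
20*log10(10900) = 80.7485 dB
TL = 80.7485 - 47.3 = 33.449 dB


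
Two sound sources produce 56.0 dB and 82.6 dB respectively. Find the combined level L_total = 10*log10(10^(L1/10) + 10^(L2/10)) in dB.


10^(56.0/10) = 398107
10^(82.6/10) = 1.8197e+08
Sum = 398107 + 1.8197e+08 = 1.82368e+08
L_total = 10*log10(1.82368e+08) = 82.609 dB


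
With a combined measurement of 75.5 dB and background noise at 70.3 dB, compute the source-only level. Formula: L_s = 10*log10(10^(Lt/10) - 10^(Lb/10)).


10^(75.5/10) = 3.54813e+07
10^(70.3/10) = 1.07152e+07
Difference = 3.54813e+07 - 1.07152e+07 = 2.47661e+07
L_source = 10*log10(2.47661e+07) = 73.939 dB


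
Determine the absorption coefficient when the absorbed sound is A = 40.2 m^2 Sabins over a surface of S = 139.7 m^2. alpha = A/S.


Absorption coefficient = absorbed power / incident power
alpha = A / S = 40.2 / 139.7 = 0.28776


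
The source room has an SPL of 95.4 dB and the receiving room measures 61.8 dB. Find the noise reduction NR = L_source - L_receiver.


NR = L_source - L_receiver (difference between source and receiving room levels)
NR = 95.4 - 61.8 = 33.6 dB


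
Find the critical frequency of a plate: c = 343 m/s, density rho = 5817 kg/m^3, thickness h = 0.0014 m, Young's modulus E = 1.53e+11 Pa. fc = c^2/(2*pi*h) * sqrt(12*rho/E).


12*rho/E = 12*5817/1.53e+11 = 4.56235e-07
sqrt(12*rho/E) = sqrt(4.56235e-07) = 0.000675452
c^2/(2*pi*h) = 343^2/(2*pi*0.0014) = 1.33746e+07
fc = 1.33746e+07 * 0.000675452 = 9033.9 Hz


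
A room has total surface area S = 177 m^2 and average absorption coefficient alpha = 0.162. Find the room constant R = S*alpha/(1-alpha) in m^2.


R = 177 * 0.162 / (1 - 0.162) = 34.217 m^2


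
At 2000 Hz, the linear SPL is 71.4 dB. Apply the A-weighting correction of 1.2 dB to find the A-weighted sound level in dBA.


A-weighting table: 2000 Hz -> 1.2 dB correction
SPL_A = SPL + correction = 71.4 + (1.2) = 72.6 dBA


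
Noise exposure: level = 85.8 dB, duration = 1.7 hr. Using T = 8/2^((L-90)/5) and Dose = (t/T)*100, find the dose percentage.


T_allowed = 8 / 2^((85.8 - 90)/5) = 14.3204 hr
Dose = 1.7 / 14.3204 * 100 = 11.871 %


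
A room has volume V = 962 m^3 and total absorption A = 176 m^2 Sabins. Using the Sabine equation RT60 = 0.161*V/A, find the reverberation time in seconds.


RT60 = 0.161 * 962 / 176 = 0.88001 s


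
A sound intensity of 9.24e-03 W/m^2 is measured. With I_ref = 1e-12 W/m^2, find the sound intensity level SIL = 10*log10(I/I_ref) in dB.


I / I_ref = 9.24e-03 / 1e-12 = 9.24e+09
SIL = 10 * log10(9.24e+09) = 99.657 dB


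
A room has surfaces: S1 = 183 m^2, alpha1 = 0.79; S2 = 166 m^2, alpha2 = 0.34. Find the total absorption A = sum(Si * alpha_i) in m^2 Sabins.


183 * 0.79 = 144.57
166 * 0.34 = 56.44
A_total = 144.57 + 56.44 = 201.01 m^2


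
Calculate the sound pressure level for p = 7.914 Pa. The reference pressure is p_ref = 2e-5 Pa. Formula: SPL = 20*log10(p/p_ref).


p / p_ref = 7.914 / 2e-5 = 395700
SPL = 20 * log10(395700) = 111.95 dB


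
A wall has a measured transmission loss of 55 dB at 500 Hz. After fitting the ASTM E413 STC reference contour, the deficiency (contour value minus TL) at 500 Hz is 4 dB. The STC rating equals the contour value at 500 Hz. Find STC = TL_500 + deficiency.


By ASTM E413, STC = value of the fitted reference contour at 500 Hz.
Contour value at 500 Hz = TL_500 + deficiency = 55 + 4 = 59
STC = 59


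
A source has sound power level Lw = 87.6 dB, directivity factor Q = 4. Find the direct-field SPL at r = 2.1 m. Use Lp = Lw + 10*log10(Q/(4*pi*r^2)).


4*pi*r^2 = 4*pi*2.1^2 = 55.4177 m^2
Q / (4*pi*r^2) = 4 / 55.4177 = 0.0721791
Lp = 87.6 + 10*log10(0.0721791) = 76.184 dB


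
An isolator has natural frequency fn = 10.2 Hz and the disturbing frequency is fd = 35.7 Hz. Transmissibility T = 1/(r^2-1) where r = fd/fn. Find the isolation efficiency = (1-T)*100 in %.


r = 35.7 / 10.2 = 3.5
r^2 - 1 = 3.5^2 - 1 = 11.25
T = 1/11.25 = 0.0888889
Efficiency = (1 - 0.0888889)*100 = 91.111 %


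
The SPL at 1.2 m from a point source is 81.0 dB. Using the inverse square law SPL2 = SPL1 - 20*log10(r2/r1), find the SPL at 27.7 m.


r2/r1 = 27.7/1.2 = 23.0833
Correction = 20*log10(23.0833) = 27.266 dB
SPL2 = 81.0 - 27.266 = 53.734 dB


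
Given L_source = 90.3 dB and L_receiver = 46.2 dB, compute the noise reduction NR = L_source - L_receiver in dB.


NR = L_source - L_receiver (difference between source and receiving room levels)
NR = 90.3 - 46.2 = 44.1 dB


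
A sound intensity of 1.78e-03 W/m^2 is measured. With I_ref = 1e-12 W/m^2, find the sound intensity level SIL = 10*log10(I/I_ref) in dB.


I / I_ref = 1.78e-03 / 1e-12 = 1.78e+09
SIL = 10 * log10(1.78e+09) = 92.504 dB


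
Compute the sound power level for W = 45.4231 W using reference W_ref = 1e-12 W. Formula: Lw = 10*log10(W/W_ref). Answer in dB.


W / W_ref = 45.4231 / 1e-12 = 4.54231e+13
Lw = 10 * log10(4.54231e+13) = 136.57 dB


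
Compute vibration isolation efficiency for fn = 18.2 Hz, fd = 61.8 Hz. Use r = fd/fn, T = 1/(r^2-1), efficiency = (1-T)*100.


r = 61.8 / 18.2 = 3.3956
r^2 - 1 = 3.3956^2 - 1 = 10.5301
T = 1/10.5301 = 0.0949659
Efficiency = (1 - 0.0949659)*100 = 90.503 %


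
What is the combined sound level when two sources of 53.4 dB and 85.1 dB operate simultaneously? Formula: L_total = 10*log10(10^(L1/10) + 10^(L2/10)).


10^(53.4/10) = 218776
10^(85.1/10) = 3.23594e+08
Sum = 218776 + 3.23594e+08 = 3.23813e+08
L_total = 10*log10(3.23813e+08) = 85.103 dB


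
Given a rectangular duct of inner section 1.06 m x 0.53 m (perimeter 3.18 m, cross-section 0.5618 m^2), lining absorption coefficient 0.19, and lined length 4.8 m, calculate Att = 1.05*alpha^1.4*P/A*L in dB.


alpha^1.4 = 0.19^1.4 = 0.0977811
Attenuation rate = 1.05 * alpha^1.4 * P / A
= 1.05 * 0.0977811 * 3.18 / 0.5618 = 0.581152 dB/m
Total Att = 0.581152 * 4.8 = 2.7895 dB


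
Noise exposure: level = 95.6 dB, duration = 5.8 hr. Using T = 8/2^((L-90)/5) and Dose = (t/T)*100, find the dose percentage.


T_allowed = 8 / 2^((95.6 - 90)/5) = 3.68075 hr
Dose = 5.8 / 3.68075 * 100 = 157.58 %


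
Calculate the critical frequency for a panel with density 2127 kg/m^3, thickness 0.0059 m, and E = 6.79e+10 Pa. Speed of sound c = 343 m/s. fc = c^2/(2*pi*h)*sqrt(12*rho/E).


12*rho/E = 12*2127/6.79e+10 = 3.75906e-07
sqrt(12*rho/E) = sqrt(3.75906e-07) = 0.000613112
c^2/(2*pi*h) = 343^2/(2*pi*0.0059) = 3.17363e+06
fc = 3.17363e+06 * 0.000613112 = 1945.8 Hz


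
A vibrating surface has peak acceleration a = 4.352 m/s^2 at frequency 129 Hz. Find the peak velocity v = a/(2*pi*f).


omega = 2*pi*f = 2*pi*129 = 810.531 rad/s
v = a / omega = 4.352 / 810.531 = 0.0053693 m/s


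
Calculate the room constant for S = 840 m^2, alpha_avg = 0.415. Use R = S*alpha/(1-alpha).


R = 840 * 0.415 / (1 - 0.415) = 595.9 m^2


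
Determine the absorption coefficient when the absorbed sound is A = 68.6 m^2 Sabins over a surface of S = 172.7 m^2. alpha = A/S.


Absorption coefficient = absorbed power / incident power
alpha = A / S = 68.6 / 172.7 = 0.39722


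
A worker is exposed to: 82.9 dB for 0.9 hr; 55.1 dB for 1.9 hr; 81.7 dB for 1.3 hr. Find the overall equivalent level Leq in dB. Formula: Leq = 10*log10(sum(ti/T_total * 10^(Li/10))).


T_total = 0.9 + 1.9 + 1.3 = 4.1 hr
(0.9/4.1) * 10^(82.9/10) = 4.28015e+07
(1.9/4.1) * 10^(55.1/10) = 149958
(1.3/4.1) * 10^(81.7/10) = 4.68986e+07
Sum = 4.28015e+07 + 149958 + 4.68986e+07 = 8.98501e+07
Leq = 10*log10(8.98501e+07) = 79.535 dB


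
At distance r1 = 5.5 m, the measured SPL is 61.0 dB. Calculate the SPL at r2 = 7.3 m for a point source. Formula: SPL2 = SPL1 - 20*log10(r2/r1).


r2/r1 = 7.3/5.5 = 1.32727
Correction = 20*log10(1.32727) = 2.45919 dB
SPL2 = 61.0 - 2.45919 = 58.541 dB


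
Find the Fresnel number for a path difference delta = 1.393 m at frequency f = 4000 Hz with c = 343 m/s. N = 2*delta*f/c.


N = 2*delta*f/c = 2*delta/lambda, where lambda = c/f
lambda = 343 / 4000 = 0.08575 m
N = 2 * 1.393 / 0.08575 = 32.49


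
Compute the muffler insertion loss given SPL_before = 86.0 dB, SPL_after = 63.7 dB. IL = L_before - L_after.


Insertion loss = SPL without muffler - SPL with muffler
IL = 86.0 - 63.7 = 22.3 dB


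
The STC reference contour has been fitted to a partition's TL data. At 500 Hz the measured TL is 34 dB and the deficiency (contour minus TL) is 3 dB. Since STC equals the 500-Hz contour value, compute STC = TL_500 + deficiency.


By ASTM E413, STC = value of the fitted reference contour at 500 Hz.
Contour value at 500 Hz = TL_500 + deficiency = 34 + 3 = 37
STC = 37


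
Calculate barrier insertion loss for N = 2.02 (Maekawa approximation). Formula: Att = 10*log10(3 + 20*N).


3 + 20*N = 3 + 20*2.02 = 43.4
Att = 10*log10(43.4) = 16.375 dB


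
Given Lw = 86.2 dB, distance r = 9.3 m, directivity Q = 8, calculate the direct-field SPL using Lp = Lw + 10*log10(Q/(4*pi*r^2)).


4*pi*r^2 = 4*pi*9.3^2 = 1086.87 m^2
Q / (4*pi*r^2) = 8 / 1086.87 = 0.00736059
Lp = 86.2 + 10*log10(0.00736059) = 64.869 dB


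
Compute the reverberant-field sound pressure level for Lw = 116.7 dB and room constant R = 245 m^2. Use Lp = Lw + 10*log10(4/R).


4/R = 4/245 = 0.0163265
Lp = 116.7 + 10*log10(0.0163265) = 98.829 dB


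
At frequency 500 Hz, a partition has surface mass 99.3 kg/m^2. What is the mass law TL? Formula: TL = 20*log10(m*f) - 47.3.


m * f = 99.3 * 500 = 49650
20*log10(49650) = 93.9184 dB
TL = 93.9184 - 47.3 = 46.618 dB


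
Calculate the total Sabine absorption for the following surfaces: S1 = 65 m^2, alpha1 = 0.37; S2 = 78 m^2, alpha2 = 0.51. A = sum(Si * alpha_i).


65 * 0.37 = 24.05
78 * 0.51 = 39.78
A_total = 24.05 + 39.78 = 63.83 m^2


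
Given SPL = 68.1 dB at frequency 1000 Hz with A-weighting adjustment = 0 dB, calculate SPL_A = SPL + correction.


A-weighting table: 1000 Hz -> 0 dB correction
SPL_A = SPL + correction = 68.1 + (0) = 68.1 dBA


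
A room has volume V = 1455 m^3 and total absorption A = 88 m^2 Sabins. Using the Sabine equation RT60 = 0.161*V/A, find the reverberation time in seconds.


RT60 = 0.161 * 1455 / 88 = 2.662 s


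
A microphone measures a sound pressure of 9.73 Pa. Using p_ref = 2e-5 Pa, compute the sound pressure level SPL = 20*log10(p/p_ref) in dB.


p / p_ref = 9.73 / 2e-5 = 486500
SPL = 20 * log10(486500) = 113.74 dB


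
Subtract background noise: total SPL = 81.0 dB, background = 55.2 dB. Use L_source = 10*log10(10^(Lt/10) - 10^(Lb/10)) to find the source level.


10^(81.0/10) = 1.25893e+08
10^(55.2/10) = 331131
Difference = 1.25893e+08 - 331131 = 1.25562e+08
L_source = 10*log10(1.25562e+08) = 80.989 dB


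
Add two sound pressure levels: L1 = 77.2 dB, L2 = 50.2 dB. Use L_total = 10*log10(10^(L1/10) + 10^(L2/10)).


10^(77.2/10) = 5.24807e+07
10^(50.2/10) = 104713
Sum = 5.24807e+07 + 104713 = 5.25854e+07
L_total = 10*log10(5.25854e+07) = 77.209 dB


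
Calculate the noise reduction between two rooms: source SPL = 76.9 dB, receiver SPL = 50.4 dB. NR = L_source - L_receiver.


NR = L_source - L_receiver (difference between source and receiving room levels)
NR = 76.9 - 50.4 = 26.5 dB


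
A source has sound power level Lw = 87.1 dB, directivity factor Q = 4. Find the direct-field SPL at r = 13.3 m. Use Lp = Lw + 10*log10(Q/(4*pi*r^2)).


4*pi*r^2 = 4*pi*13.3^2 = 2222.87 m^2
Q / (4*pi*r^2) = 4 / 2222.87 = 0.00179948
Lp = 87.1 + 10*log10(0.00179948) = 59.651 dB


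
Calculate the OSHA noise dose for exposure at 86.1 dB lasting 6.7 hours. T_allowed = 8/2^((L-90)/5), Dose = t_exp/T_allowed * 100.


T_allowed = 8 / 2^((86.1 - 90)/5) = 13.737 hr
Dose = 6.7 / 13.737 * 100 = 48.773 %


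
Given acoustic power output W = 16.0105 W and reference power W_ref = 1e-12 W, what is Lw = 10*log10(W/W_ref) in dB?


W / W_ref = 16.0105 / 1e-12 = 1.60105e+13
Lw = 10 * log10(1.60105e+13) = 132.04 dB


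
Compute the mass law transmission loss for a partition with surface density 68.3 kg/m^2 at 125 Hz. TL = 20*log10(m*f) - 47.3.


m * f = 68.3 * 125 = 8537.5
20*log10(8537.5) = 78.6266 dB
TL = 78.6266 - 47.3 = 31.327 dB


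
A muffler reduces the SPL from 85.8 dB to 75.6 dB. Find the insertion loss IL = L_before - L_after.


Insertion loss = SPL without muffler - SPL with muffler
IL = 85.8 - 75.6 = 10.2 dB


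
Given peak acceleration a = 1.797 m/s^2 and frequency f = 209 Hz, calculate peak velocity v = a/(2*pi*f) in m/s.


omega = 2*pi*f = 2*pi*209 = 1313.19 rad/s
v = a / omega = 1.797 / 1313.19 = 0.0013684 m/s


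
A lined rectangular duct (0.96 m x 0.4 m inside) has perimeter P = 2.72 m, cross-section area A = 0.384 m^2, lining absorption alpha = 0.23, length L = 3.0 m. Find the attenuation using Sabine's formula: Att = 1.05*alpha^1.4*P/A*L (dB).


alpha^1.4 = 0.23^1.4 = 0.127767
Attenuation rate = 1.05 * alpha^1.4 * P / A
= 1.05 * 0.127767 * 2.72 / 0.384 = 0.950267 dB/m
Total Att = 0.950267 * 3.0 = 2.8508 dB


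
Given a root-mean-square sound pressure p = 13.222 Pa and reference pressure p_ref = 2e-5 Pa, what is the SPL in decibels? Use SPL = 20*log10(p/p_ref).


p / p_ref = 13.222 / 2e-5 = 661100
SPL = 20 * log10(661100) = 116.41 dB


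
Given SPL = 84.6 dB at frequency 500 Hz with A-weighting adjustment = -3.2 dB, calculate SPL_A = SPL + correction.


A-weighting table: 500 Hz -> -3.2 dB correction
SPL_A = SPL + correction = 84.6 + (-3.2) = 81.4 dBA


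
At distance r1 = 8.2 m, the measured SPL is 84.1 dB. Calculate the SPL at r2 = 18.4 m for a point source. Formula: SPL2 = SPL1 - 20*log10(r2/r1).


r2/r1 = 18.4/8.2 = 2.2439
Correction = 20*log10(2.2439) = 7.02007 dB
SPL2 = 84.1 - 7.02007 = 77.08 dB


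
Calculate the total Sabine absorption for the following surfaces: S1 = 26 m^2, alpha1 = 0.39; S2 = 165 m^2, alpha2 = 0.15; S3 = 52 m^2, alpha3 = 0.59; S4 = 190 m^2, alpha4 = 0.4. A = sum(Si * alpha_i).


26 * 0.39 = 10.14
165 * 0.15 = 24.75
52 * 0.59 = 30.68
190 * 0.4 = 76
A_total = 10.14 + 24.75 + 30.68 + 76 = 141.57 m^2


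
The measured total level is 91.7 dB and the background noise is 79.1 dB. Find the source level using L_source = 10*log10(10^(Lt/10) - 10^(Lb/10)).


10^(91.7/10) = 1.47911e+09
10^(79.1/10) = 8.12831e+07
Difference = 1.47911e+09 - 8.12831e+07 = 1.39783e+09
L_source = 10*log10(1.39783e+09) = 91.455 dB


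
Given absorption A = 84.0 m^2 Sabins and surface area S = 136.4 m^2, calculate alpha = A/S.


Absorption coefficient = absorbed power / incident power
alpha = A / S = 84.0 / 136.4 = 0.61584


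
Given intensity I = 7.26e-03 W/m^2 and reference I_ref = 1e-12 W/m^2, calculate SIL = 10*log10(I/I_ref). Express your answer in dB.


I / I_ref = 7.26e-03 / 1e-12 = 7.26e+09
SIL = 10 * log10(7.26e+09) = 98.609 dB


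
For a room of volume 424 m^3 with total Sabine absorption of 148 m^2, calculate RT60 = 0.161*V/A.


RT60 = 0.161 * 424 / 148 = 0.46124 s


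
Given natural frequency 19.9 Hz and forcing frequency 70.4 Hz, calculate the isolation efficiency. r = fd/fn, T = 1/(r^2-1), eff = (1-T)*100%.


r = 70.4 / 19.9 = 3.53769
r^2 - 1 = 3.53769^2 - 1 = 11.5153
T = 1/11.5153 = 0.086841
Efficiency = (1 - 0.086841)*100 = 91.316 %


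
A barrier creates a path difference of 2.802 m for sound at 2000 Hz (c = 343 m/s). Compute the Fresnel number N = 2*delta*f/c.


N = 2*delta*f/c = 2*delta/lambda, where lambda = c/f
lambda = 343 / 2000 = 0.1715 m
N = 2 * 2.802 / 0.1715 = 32.676


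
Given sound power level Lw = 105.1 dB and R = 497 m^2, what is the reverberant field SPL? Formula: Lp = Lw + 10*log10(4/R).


4/R = 4/497 = 0.00804829
Lp = 105.1 + 10*log10(0.00804829) = 84.157 dB


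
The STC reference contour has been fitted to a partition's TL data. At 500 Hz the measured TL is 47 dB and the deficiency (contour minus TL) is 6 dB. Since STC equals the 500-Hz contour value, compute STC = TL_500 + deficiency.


By ASTM E413, STC = value of the fitted reference contour at 500 Hz.
Contour value at 500 Hz = TL_500 + deficiency = 47 + 6 = 53
STC = 53


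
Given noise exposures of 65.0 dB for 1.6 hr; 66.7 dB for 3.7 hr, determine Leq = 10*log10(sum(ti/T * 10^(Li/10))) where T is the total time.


T_total = 1.6 + 3.7 = 5.3 hr
(1.6/5.3) * 10^(65.0/10) = 954650
(3.7/5.3) * 10^(66.7/10) = 3.26532e+06
Sum = 954650 + 3.26532e+06 = 4.21997e+06
Leq = 10*log10(4.21997e+06) = 66.253 dB


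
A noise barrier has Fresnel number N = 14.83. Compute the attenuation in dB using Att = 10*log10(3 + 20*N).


3 + 20*N = 3 + 20*14.83 = 299.6
Att = 10*log10(299.6) = 24.765 dB


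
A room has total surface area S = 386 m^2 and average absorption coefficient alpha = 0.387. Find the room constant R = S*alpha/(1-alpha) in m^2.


R = 386 * 0.387 / (1 - 0.387) = 243.69 m^2


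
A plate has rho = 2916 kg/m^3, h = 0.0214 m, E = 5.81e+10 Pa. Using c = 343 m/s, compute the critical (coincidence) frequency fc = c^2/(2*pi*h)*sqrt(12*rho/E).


12*rho/E = 12*2916/5.81e+10 = 6.02272e-07
sqrt(12*rho/E) = sqrt(6.02272e-07) = 0.000776062
c^2/(2*pi*h) = 343^2/(2*pi*0.0214) = 874973
fc = 874973 * 0.000776062 = 679.03 Hz


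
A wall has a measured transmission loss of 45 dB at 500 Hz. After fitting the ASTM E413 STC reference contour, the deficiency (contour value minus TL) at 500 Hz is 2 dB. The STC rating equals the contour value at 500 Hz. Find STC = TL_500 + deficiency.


By ASTM E413, STC = value of the fitted reference contour at 500 Hz.
Contour value at 500 Hz = TL_500 + deficiency = 45 + 2 = 47
STC = 47


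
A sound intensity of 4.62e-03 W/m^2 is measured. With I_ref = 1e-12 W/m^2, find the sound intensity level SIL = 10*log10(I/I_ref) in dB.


I / I_ref = 4.62e-03 / 1e-12 = 4.62e+09
SIL = 10 * log10(4.62e+09) = 96.646 dB


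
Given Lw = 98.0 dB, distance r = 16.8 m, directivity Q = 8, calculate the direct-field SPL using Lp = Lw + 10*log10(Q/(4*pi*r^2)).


4*pi*r^2 = 4*pi*16.8^2 = 3546.73 m^2
Q / (4*pi*r^2) = 8 / 3546.73 = 0.0022556
Lp = 98.0 + 10*log10(0.0022556) = 71.533 dB


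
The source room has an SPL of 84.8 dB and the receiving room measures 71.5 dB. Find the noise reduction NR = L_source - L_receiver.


NR = L_source - L_receiver (difference between source and receiving room levels)
NR = 84.8 - 71.5 = 13.3 dB


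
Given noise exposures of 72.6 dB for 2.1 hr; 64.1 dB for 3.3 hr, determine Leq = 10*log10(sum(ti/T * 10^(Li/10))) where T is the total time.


T_total = 2.1 + 3.3 = 5.4 hr
(2.1/5.4) * 10^(72.6/10) = 7.07661e+06
(3.3/5.4) * 10^(64.1/10) = 1.5708e+06
Sum = 7.07661e+06 + 1.5708e+06 = 8.64741e+06
Leq = 10*log10(8.64741e+06) = 69.369 dB


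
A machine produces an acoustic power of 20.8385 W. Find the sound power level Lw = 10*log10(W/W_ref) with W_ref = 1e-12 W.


W / W_ref = 20.8385 / 1e-12 = 2.08385e+13
Lw = 10 * log10(2.08385e+13) = 133.19 dB


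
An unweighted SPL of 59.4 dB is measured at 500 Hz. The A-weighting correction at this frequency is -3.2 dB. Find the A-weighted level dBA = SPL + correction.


A-weighting table: 500 Hz -> -3.2 dB correction
SPL_A = SPL + correction = 59.4 + (-3.2) = 56.2 dBA


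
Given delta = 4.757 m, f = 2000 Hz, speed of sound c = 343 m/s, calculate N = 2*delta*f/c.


N = 2*delta*f/c = 2*delta/lambda, where lambda = c/f
lambda = 343 / 2000 = 0.1715 m
N = 2 * 4.757 / 0.1715 = 55.475


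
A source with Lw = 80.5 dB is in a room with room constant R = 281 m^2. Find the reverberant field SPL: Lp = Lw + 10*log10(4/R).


4/R = 4/281 = 0.0142349
Lp = 80.5 + 10*log10(0.0142349) = 62.034 dB


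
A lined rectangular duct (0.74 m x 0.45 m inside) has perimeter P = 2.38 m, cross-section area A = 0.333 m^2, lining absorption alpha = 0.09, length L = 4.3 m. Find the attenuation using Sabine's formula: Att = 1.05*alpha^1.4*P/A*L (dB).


alpha^1.4 = 0.09^1.4 = 0.034351
Attenuation rate = 1.05 * alpha^1.4 * P / A
= 1.05 * 0.034351 * 2.38 / 0.333 = 0.257787 dB/m
Total Att = 0.257787 * 4.3 = 1.1085 dB


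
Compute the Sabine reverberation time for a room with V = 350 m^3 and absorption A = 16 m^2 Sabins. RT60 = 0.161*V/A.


RT60 = 0.161 * 350 / 16 = 3.5219 s


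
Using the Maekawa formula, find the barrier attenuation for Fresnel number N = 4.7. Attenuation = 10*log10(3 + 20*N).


3 + 20*N = 3 + 20*4.7 = 97
Att = 10*log10(97) = 19.868 dB


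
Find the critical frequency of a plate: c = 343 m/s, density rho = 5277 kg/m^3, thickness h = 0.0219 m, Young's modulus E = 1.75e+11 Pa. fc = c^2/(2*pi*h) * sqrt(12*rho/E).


12*rho/E = 12*5277/1.75e+11 = 3.61851e-07
sqrt(12*rho/E) = sqrt(3.61851e-07) = 0.000601541
c^2/(2*pi*h) = 343^2/(2*pi*0.0219) = 854996
fc = 854996 * 0.000601541 = 514.32 Hz


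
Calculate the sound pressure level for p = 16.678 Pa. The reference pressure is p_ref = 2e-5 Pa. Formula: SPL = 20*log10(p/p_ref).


p / p_ref = 16.678 / 2e-5 = 833900
SPL = 20 * log10(833900) = 118.42 dB


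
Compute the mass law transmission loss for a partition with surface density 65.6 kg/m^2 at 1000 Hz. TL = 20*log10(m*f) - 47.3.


m * f = 65.6 * 1000 = 65600
20*log10(65600) = 96.3381 dB
TL = 96.3381 - 47.3 = 49.038 dB


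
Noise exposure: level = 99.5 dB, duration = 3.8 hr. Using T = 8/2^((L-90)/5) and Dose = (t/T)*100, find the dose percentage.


T_allowed = 8 / 2^((99.5 - 90)/5) = 2.14355 hr
Dose = 3.8 / 2.14355 * 100 = 177.28 %


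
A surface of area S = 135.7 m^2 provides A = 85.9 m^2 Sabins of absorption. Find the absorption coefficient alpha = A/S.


Absorption coefficient = absorbed power / incident power
alpha = A / S = 85.9 / 135.7 = 0.63301


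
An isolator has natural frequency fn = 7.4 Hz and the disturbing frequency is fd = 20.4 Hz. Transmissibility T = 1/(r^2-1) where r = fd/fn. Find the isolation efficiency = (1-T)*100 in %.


r = 20.4 / 7.4 = 2.75676
r^2 - 1 = 2.75676^2 - 1 = 6.59973
T = 1/6.59973 = 0.151521
Efficiency = (1 - 0.151521)*100 = 84.848 %


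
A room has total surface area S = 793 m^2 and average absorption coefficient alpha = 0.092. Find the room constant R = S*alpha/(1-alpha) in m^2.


R = 793 * 0.092 / (1 - 0.092) = 80.348 m^2


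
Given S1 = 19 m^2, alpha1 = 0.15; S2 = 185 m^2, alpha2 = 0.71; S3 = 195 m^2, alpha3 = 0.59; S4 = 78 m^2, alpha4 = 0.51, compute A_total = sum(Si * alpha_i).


19 * 0.15 = 2.85
185 * 0.71 = 131.35
195 * 0.59 = 115.05
78 * 0.51 = 39.78
A_total = 2.85 + 131.35 + 115.05 + 39.78 = 289.03 m^2


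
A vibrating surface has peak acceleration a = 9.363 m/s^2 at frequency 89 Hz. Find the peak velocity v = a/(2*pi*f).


omega = 2*pi*f = 2*pi*89 = 559.203 rad/s
v = a / omega = 9.363 / 559.203 = 0.016743 m/s


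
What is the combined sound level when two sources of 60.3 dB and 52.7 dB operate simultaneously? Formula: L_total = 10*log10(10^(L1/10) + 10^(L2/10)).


10^(60.3/10) = 1.07152e+06
10^(52.7/10) = 186209
Sum = 1.07152e+06 + 186209 = 1.25773e+06
L_total = 10*log10(1.25773e+06) = 60.996 dB


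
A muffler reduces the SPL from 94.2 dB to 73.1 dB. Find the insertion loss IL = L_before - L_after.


Insertion loss = SPL without muffler - SPL with muffler
IL = 94.2 - 73.1 = 21.1 dB


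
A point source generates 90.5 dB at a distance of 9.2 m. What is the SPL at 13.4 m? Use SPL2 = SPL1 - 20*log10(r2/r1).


r2/r1 = 13.4/9.2 = 1.45652
Correction = 20*log10(1.45652) = 3.26633 dB
SPL2 = 90.5 - 3.26633 = 87.234 dB


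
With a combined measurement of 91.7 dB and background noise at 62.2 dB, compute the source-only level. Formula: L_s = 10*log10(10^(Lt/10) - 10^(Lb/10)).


10^(91.7/10) = 1.47911e+09
10^(62.2/10) = 1.65959e+06
Difference = 1.47911e+09 - 1.65959e+06 = 1.47745e+09
L_source = 10*log10(1.47745e+09) = 91.695 dB


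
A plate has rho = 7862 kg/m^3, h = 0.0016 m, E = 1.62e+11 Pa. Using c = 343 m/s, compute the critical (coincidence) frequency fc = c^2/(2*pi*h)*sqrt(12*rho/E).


12*rho/E = 12*7862/1.62e+11 = 5.8237e-07
sqrt(12*rho/E) = sqrt(5.8237e-07) = 0.000763132
c^2/(2*pi*h) = 343^2/(2*pi*0.0016) = 1.17028e+07
fc = 1.17028e+07 * 0.000763132 = 8930.8 Hz


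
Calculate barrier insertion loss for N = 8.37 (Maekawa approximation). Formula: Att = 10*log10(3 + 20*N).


3 + 20*N = 3 + 20*8.37 = 170.4
Att = 10*log10(170.4) = 22.315 dB


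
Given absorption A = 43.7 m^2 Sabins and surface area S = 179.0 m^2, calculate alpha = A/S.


Absorption coefficient = absorbed power / incident power
alpha = A / S = 43.7 / 179.0 = 0.24413


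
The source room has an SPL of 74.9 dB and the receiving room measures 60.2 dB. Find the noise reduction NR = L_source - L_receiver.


NR = L_source - L_receiver (difference between source and receiving room levels)
NR = 74.9 - 60.2 = 14.7 dB


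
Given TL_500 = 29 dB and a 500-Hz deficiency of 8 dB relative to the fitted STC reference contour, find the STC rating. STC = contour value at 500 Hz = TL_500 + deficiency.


By ASTM E413, STC = value of the fitted reference contour at 500 Hz.
Contour value at 500 Hz = TL_500 + deficiency = 29 + 8 = 37
STC = 37


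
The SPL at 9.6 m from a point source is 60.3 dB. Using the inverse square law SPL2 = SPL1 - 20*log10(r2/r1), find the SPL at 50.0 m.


r2/r1 = 50.0/9.6 = 5.20833
Correction = 20*log10(5.20833) = 14.334 dB
SPL2 = 60.3 - 14.334 = 45.966 dB


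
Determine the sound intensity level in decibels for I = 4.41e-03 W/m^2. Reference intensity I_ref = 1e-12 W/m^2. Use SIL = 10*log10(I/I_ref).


I / I_ref = 4.41e-03 / 1e-12 = 4.41e+09
SIL = 10 * log10(4.41e+09) = 96.444 dB


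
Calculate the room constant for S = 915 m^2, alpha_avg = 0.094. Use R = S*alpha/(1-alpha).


R = 915 * 0.094 / (1 - 0.094) = 94.934 m^2


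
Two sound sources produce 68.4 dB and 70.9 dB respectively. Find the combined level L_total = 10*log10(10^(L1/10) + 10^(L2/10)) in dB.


10^(68.4/10) = 6.91831e+06
10^(70.9/10) = 1.23027e+07
Sum = 6.91831e+06 + 1.23027e+07 = 1.9221e+07
L_total = 10*log10(1.9221e+07) = 72.838 dB


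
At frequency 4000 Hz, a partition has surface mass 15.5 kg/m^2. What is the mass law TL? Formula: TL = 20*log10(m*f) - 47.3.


m * f = 15.5 * 4000 = 62000
20*log10(62000) = 95.8478 dB
TL = 95.8478 - 47.3 = 48.548 dB


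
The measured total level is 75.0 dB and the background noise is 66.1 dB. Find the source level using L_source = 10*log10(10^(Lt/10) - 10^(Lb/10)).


10^(75.0/10) = 3.16228e+07
10^(66.1/10) = 4.0738e+06
Difference = 3.16228e+07 - 4.0738e+06 = 2.7549e+07
L_source = 10*log10(2.7549e+07) = 74.401 dB


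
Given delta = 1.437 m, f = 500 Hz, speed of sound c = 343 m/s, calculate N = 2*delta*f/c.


N = 2*delta*f/c = 2*delta/lambda, where lambda = c/f
lambda = 343 / 500 = 0.686 m
N = 2 * 1.437 / 0.686 = 4.1895


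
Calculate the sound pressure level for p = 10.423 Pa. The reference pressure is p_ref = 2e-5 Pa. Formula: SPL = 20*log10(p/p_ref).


p / p_ref = 10.423 / 2e-5 = 521150
SPL = 20 * log10(521150) = 114.34 dB


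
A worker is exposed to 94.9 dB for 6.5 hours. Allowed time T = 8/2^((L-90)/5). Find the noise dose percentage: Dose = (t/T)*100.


T_allowed = 8 / 2^((94.9 - 90)/5) = 4.05584 hr
Dose = 6.5 / 4.05584 * 100 = 160.26 %


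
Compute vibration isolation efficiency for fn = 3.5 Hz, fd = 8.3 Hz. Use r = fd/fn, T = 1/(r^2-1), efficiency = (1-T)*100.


r = 8.3 / 3.5 = 2.37143
r^2 - 1 = 2.37143^2 - 1 = 4.62368
T = 1/4.62368 = 0.216278
Efficiency = (1 - 0.216278)*100 = 78.372 %


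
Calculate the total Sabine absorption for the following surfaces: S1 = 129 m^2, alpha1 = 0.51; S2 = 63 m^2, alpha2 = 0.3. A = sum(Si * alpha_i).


129 * 0.51 = 65.79
63 * 0.3 = 18.9
A_total = 65.79 + 18.9 = 84.69 m^2


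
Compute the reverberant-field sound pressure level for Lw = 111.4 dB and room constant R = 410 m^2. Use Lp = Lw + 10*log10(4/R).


4/R = 4/410 = 0.0097561
Lp = 111.4 + 10*log10(0.0097561) = 91.293 dB


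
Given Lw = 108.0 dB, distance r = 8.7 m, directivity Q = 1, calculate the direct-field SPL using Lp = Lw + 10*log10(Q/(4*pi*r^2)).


4*pi*r^2 = 4*pi*8.7^2 = 951.149 m^2
Q / (4*pi*r^2) = 1 / 951.149 = 0.00105136
Lp = 108.0 + 10*log10(0.00105136) = 78.218 dB


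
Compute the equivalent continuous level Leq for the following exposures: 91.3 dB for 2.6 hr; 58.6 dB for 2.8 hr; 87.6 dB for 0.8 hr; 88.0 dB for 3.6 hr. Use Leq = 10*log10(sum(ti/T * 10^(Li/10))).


T_total = 2.6 + 2.8 + 0.8 + 3.6 = 9.8 hr
(2.6/9.8) * 10^(91.3/10) = 3.57888e+08
(2.8/9.8) * 10^(58.6/10) = 206982
(0.8/9.8) * 10^(87.6/10) = 4.69747e+07
(3.6/9.8) * 10^(88.0/10) = 2.3178e+08
Sum = 3.57888e+08 + 206982 + 4.69747e+07 + 2.3178e+08 = 6.3685e+08
Leq = 10*log10(6.3685e+08) = 88.04 dB


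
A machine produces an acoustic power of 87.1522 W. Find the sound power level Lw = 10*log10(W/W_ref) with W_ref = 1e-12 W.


W / W_ref = 87.1522 / 1e-12 = 8.71522e+13
Lw = 10 * log10(8.71522e+13) = 139.4 dB


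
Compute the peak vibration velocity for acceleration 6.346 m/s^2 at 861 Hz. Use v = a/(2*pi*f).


omega = 2*pi*f = 2*pi*861 = 5409.82 rad/s
v = a / omega = 6.346 / 5409.82 = 0.0011731 m/s


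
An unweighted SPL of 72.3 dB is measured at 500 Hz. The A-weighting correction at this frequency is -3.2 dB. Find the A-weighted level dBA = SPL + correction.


A-weighting table: 500 Hz -> -3.2 dB correction
SPL_A = SPL + correction = 72.3 + (-3.2) = 69.1 dBA


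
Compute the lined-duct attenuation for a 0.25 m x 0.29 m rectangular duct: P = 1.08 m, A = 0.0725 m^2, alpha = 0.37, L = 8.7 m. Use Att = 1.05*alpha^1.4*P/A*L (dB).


alpha^1.4 = 0.37^1.4 = 0.248589
Attenuation rate = 1.05 * alpha^1.4 * P / A
= 1.05 * 0.248589 * 1.08 / 0.0725 = 3.88827 dB/m
Total Att = 3.88827 * 8.7 = 33.828 dB


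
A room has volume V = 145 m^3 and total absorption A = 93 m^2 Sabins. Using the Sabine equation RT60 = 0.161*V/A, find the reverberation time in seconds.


RT60 = 0.161 * 145 / 93 = 0.25102 s


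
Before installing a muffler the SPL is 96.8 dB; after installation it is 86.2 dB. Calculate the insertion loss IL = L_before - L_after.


Insertion loss = SPL without muffler - SPL with muffler
IL = 96.8 - 86.2 = 10.6 dB


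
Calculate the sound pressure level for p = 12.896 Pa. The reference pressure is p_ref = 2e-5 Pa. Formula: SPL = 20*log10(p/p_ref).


p / p_ref = 12.896 / 2e-5 = 644800
SPL = 20 * log10(644800) = 116.19 dB


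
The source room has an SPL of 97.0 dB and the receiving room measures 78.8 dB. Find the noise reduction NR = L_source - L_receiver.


NR = L_source - L_receiver (difference between source and receiving room levels)
NR = 97.0 - 78.8 = 18.2 dB


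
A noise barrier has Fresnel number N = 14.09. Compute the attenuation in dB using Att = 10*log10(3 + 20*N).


3 + 20*N = 3 + 20*14.09 = 284.8
Att = 10*log10(284.8) = 24.545 dB


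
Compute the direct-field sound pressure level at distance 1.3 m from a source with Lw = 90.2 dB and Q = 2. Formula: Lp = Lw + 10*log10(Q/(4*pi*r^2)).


4*pi*r^2 = 4*pi*1.3^2 = 21.2372 m^2
Q / (4*pi*r^2) = 2 / 21.2372 = 0.0941744
Lp = 90.2 + 10*log10(0.0941744) = 79.939 dB


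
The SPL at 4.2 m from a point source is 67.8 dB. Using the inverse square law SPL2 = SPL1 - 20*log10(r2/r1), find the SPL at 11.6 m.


r2/r1 = 11.6/4.2 = 2.7619
Correction = 20*log10(2.7619) = 8.82416 dB
SPL2 = 67.8 - 8.82416 = 58.976 dB


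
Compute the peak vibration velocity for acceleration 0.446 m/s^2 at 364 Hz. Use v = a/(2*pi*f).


omega = 2*pi*f = 2*pi*364 = 2287.08 rad/s
v = a / omega = 0.446 / 2287.08 = 0.00019501 m/s


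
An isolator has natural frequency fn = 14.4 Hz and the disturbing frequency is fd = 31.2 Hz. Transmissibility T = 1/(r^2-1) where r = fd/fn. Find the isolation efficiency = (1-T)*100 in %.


r = 31.2 / 14.4 = 2.16667
r^2 - 1 = 2.16667^2 - 1 = 3.69446
T = 1/3.69446 = 0.270676
Efficiency = (1 - 0.270676)*100 = 72.932 %


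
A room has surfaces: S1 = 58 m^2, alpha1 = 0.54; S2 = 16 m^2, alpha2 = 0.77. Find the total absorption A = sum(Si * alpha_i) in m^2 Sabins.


58 * 0.54 = 31.32
16 * 0.77 = 12.32
A_total = 31.32 + 12.32 = 43.64 m^2


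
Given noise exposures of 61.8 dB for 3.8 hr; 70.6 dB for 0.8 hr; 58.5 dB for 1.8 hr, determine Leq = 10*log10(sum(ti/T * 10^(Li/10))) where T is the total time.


T_total = 3.8 + 0.8 + 1.8 = 6.4 hr
(3.8/6.4) * 10^(61.8/10) = 898677
(0.8/6.4) * 10^(70.6/10) = 1.43519e+06
(1.8/6.4) * 10^(58.5/10) = 199110
Sum = 898677 + 1.43519e+06 + 199110 = 2.53298e+06
Leq = 10*log10(2.53298e+06) = 64.036 dB


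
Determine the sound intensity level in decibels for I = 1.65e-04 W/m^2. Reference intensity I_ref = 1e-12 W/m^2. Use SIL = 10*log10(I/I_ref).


I / I_ref = 1.65e-04 / 1e-12 = 1.65e+08
SIL = 10 * log10(1.65e+08) = 82.175 dB


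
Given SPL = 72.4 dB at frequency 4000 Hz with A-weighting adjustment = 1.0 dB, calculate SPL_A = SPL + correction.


A-weighting table: 4000 Hz -> 1.0 dB correction
SPL_A = SPL + correction = 72.4 + (1.0) = 73.4 dBA


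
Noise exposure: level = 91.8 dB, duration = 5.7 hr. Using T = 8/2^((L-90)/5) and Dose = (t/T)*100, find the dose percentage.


T_allowed = 8 / 2^((91.8 - 90)/5) = 6.23332 hr
Dose = 5.7 / 6.23332 * 100 = 91.444 %


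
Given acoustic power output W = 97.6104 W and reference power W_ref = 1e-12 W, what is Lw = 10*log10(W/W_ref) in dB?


W / W_ref = 97.6104 / 1e-12 = 9.76104e+13
Lw = 10 * log10(9.76104e+13) = 139.89 dB


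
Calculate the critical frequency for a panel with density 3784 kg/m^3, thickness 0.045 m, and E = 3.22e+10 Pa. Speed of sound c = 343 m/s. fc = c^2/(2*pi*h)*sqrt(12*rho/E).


12*rho/E = 12*3784/3.22e+10 = 1.41019e-06
sqrt(12*rho/E) = sqrt(1.41019e-06) = 0.00118751
c^2/(2*pi*h) = 343^2/(2*pi*0.045) = 416098
fc = 416098 * 0.00118751 = 494.12 Hz


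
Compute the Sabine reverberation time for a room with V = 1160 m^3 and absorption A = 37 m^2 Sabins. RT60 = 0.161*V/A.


RT60 = 0.161 * 1160 / 37 = 5.0476 s


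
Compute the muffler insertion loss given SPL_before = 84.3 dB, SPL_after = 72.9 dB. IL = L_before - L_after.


Insertion loss = SPL without muffler - SPL with muffler
IL = 84.3 - 72.9 = 11.4 dB


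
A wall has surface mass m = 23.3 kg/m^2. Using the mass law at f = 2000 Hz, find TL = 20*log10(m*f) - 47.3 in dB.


m * f = 23.3 * 2000 = 46600
20*log10(46600) = 93.3677 dB
TL = 93.3677 - 47.3 = 46.068 dB


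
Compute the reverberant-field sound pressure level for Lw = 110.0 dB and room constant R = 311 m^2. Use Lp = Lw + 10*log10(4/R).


4/R = 4/311 = 0.0128617
Lp = 110.0 + 10*log10(0.0128617) = 91.093 dB


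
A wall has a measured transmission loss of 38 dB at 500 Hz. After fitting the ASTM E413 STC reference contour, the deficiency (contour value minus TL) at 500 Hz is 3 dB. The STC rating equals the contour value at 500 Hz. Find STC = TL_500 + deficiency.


By ASTM E413, STC = value of the fitted reference contour at 500 Hz.
Contour value at 500 Hz = TL_500 + deficiency = 38 + 3 = 41
STC = 41


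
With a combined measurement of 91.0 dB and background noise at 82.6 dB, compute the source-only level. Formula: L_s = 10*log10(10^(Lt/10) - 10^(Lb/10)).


10^(91.0/10) = 1.25893e+09
10^(82.6/10) = 1.8197e+08
Difference = 1.25893e+09 - 1.8197e+08 = 1.07696e+09
L_source = 10*log10(1.07696e+09) = 90.322 dB


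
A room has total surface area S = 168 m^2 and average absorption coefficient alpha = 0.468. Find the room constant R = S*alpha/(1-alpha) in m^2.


R = 168 * 0.468 / (1 - 0.468) = 147.79 m^2


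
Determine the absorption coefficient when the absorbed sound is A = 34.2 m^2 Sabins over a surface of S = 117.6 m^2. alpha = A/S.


Absorption coefficient = absorbed power / incident power
alpha = A / S = 34.2 / 117.6 = 0.29082


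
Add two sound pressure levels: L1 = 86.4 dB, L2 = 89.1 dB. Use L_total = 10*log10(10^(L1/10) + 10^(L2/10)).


10^(86.4/10) = 4.36516e+08
10^(89.1/10) = 8.12831e+08
Sum = 4.36516e+08 + 8.12831e+08 = 1.24935e+09
L_total = 10*log10(1.24935e+09) = 90.967 dB


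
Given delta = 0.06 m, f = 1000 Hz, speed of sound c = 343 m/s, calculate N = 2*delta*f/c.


N = 2*delta*f/c = 2*delta/lambda, where lambda = c/f
lambda = 343 / 1000 = 0.343 m
N = 2 * 0.06 / 0.343 = 0.34985


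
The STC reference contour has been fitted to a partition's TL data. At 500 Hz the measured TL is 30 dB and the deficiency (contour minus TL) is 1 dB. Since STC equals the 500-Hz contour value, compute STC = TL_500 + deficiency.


By ASTM E413, STC = value of the fitted reference contour at 500 Hz.
Contour value at 500 Hz = TL_500 + deficiency = 30 + 1 = 31
STC = 31


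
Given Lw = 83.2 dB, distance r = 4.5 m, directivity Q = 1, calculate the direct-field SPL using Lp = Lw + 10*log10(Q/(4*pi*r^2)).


4*pi*r^2 = 4*pi*4.5^2 = 254.469 m^2
Q / (4*pi*r^2) = 1 / 254.469 = 0.00392975
Lp = 83.2 + 10*log10(0.00392975) = 59.144 dB


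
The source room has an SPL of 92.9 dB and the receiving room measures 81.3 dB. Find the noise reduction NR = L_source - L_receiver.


NR = L_source - L_receiver (difference between source and receiving room levels)
NR = 92.9 - 81.3 = 11.6 dB


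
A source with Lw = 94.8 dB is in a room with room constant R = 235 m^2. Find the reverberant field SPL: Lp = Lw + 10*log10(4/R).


4/R = 4/235 = 0.0170213
Lp = 94.8 + 10*log10(0.0170213) = 77.11 dB


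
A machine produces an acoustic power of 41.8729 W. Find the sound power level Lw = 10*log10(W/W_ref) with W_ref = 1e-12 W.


W / W_ref = 41.8729 / 1e-12 = 4.18729e+13
Lw = 10 * log10(4.18729e+13) = 136.22 dB


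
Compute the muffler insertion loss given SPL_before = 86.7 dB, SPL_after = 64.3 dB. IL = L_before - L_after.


Insertion loss = SPL without muffler - SPL with muffler
IL = 86.7 - 64.3 = 22.4 dB


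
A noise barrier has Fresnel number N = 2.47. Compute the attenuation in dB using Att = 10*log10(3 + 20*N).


3 + 20*N = 3 + 20*2.47 = 52.4
Att = 10*log10(52.4) = 17.193 dB


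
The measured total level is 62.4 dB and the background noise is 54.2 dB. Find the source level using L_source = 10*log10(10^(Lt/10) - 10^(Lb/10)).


10^(62.4/10) = 1.7378e+06
10^(54.2/10) = 263027
Difference = 1.7378e+06 - 263027 = 1.47477e+06
L_source = 10*log10(1.47477e+06) = 61.687 dB
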